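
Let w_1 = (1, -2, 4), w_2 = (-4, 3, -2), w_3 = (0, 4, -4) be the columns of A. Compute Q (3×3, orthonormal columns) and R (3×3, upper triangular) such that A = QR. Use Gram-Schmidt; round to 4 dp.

Q = [[0.2182, -0.8531, 0.4739], [-0.4364, 0.3490, 0.8293], [0.8729, 0.3878, 0.2962]], R = [[4.5826, -3.9279, -5.2372], [0.0000, 3.6839, -0.1551], [0.0000, 0.0000, 2.1325]]

w_1 = (1, -2, 4); ‖w_1‖ = 4.5826, so e_1 = (0.2182, -0.4364, 0.8729).
e_1·w_2 = 0.2182·(-4) + (-0.4364)·3 + 0.8729·(-2) = -3.9279.
u_2 = w_2 + 3.9279·e_1 = (-3.1429, 1.2857, 1.4286).
‖u_2‖ = 3.6839, so e_2 = (-0.8531, 0.3490, 0.3878).
e_1·w_3 = 0.2182·0 + (-0.4364)·4 + 0.8729·(-4) = -5.2372; e_2·w_3 = (-0.8531)·0 + 0.3490·4 + 0.3878·(-4) = -0.1551.
u_3 = w_3 + 5.2372·e_1 + 0.1551·e_2 = (1.0105, 1.7684, 0.6316).
‖u_3‖ = 2.1325, so e_3 = (0.4739, 0.8293, 0.2962).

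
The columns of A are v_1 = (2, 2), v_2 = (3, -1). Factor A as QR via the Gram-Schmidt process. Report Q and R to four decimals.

v_1 = (2, 2); ‖v_1‖ = 2.8284, so q_1 = (0.7071, 0.7071).
q_1·v_2 = 0.7071·3 + 0.7071·(-1) = 1.4142.
u_2 = v_2 − 1.4142·q_1 = (2.0000, -2.0000).
‖u_2‖ = 2.8284, so q_2 = (0.7071, -0.7071).

Q = [[0.7071, 0.7071], [0.7071, -0.7071]], R = [[2.8284, 1.4142], [0.0000, 2.8284]]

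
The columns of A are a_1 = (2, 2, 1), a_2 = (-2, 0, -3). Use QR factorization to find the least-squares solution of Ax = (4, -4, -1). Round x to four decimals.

x = (-0.7059, -0.7647)

q_1 = a_1/‖a_1‖ = (2, 2, 1)/3.0000 = (0.6667, 0.6667, 0.3333).
r_{12} = q_1·a_2 = -2.3333.
u_2 = a_2 + 2.3333·q_1 = (-0.4444, 1.5556, -2.2222).
‖u_2‖ = 2.7487, so q_2 = (-0.1617, 0.5659, -0.8085).
Qᵀb = (-0.3333, -2.1020).
Back-substitute: x_2 = -2.1020/2.7487 = -0.7647.
x_1 = (-0.3333 + 2.3333·(-0.7647))/3.0000 = -0.7059.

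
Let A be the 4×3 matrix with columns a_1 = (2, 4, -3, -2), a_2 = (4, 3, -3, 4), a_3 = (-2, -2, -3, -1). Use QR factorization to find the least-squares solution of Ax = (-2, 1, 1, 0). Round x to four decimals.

x = (0.0327, -0.2015, -0.1545)

a_1 = (2, 4, -3, -2); ‖a_1‖ = 5.7446, so e_1 = (0.3482, 0.6963, -0.5222, -0.3482).
e_1·a_2 = 0.3482·4 + 0.6963·3 + (-0.5222)·(-3) + (-0.3482)·4 = 3.6556.
u_2 = a_2 − 3.6556·e_1 = (2.7273, 0.4545, -1.0909, 5.2727).
‖u_2‖ = 6.0528, so e_2 = (0.4506, 0.0751, -0.1802, 0.8711).
e_1·a_3 = 0.3482·(-2) + 0.6963·(-2) + (-0.5222)·(-3) + (-0.3482)·(-1) = -0.1741; e_2·a_3 = 0.4506·(-2) + 0.0751·(-2) + (-0.1802)·(-3) + 0.8711·(-1) = -1.3818.
u_3 = a_3 + 0.1741·e_1 + 1.3818·e_2 = (-1.3168, -1.7750, -3.3400, 0.1431).
‖u_3‖ = 4.0075, so e_3 = (-0.3286, -0.4429, -0.8334, 0.0357).
Qᵀb = (-0.5222, -1.0063, -0.6192).
Back-substitute: x_3 = -0.6192/4.0075 = -0.1545.
x_2 = (-1.0063 + 1.3818·(-0.1545))/6.0528 = -0.2015.
x_1 = (-0.5222 − 3.6556·(-0.2015) + 0.1741·(-0.1545))/5.7446 = 0.0327.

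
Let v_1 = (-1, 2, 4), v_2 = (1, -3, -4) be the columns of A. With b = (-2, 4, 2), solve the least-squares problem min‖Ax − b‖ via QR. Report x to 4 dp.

q_1 = v_1/‖v_1‖ = (-1, 2, 4)/4.5826 = (-0.2182, 0.4364, 0.8729).
r_{12} = q_1·v_2 = -5.0190.
u_2 = v_2 + 5.0190·q_1 = (-0.0952, -0.8095, 0.3810).
‖u_2‖ = 0.8997, so q_2 = (-0.1059, -0.8997, 0.4234).
Qᵀb = (3.9279, -2.5404).
Back-substitute: x_2 = -2.5404/0.8997 = -2.8235.
x_1 = (3.9279 + 5.0190·(-2.8235))/4.5826 = -2.2353.

x = (-2.2353, -2.8235)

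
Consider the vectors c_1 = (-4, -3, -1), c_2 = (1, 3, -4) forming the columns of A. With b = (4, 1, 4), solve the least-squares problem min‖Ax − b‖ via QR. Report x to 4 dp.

c_1 = (-4, -3, -1); ‖c_1‖ = 5.0990, so q_1 = (-0.7845, -0.5883, -0.1961).
q_1·c_2 = (-0.7845)·1 + (-0.5883)·3 + (-0.1961)·(-4) = -1.7650.
u_2 = c_2 + 1.7650·q_1 = (-0.3846, 1.9615, -4.3462).
‖u_2‖ = 4.7838, so q_2 = (-0.0804, 0.4100, -0.9085).
Qᵀb = (-4.5107, -3.5456).
Back-substitute: x_2 = -3.5456/4.7838 = -0.7412.
x_1 = (-4.5107 + 1.7650·(-0.7412))/5.0990 = -1.1412.

x = (-1.1412, -0.7412)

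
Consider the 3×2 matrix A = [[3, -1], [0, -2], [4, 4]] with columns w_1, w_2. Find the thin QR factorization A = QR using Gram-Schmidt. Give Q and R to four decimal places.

w_1 = (3, 0, 4); ‖w_1‖ = 5.0000, so q_1 = (0.6000, 0.0000, 0.8000).
q_1·w_2 = 0.6000·(-1) + 0.0000·(-2) + 0.8000·4 = 2.6000.
u_2 = w_2 − 2.6000·q_1 = (-2.5600, -2.0000, 1.9200).
‖u_2‖ = 3.7736, so q_2 = (-0.6784, -0.5300, 0.5088).

Q = [[0.6000, -0.6784], [0.0000, -0.5300], [0.8000, 0.5088]], R = [[5.0000, 2.6000], [0.0000, 3.7736]]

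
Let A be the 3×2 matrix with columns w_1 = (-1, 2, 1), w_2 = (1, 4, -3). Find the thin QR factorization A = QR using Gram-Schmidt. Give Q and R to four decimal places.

Q = [[-0.4082, 0.3450], [0.8165, 0.5521], [0.4082, -0.7591]], R = [[2.4495, 1.6330], [0.0000, 4.8305]]

e_1 = w_1/‖w_1‖ = (-1, 2, 1)/2.4495 = (-0.4082, 0.8165, 0.4082).
r_{12} = e_1·w_2 = 1.6330.
u_2 = w_2 − 1.6330·e_1 = (1.6667, 2.6667, -3.6667).
‖u_2‖ = 4.8305, so e_2 = (0.3450, 0.5521, -0.7591).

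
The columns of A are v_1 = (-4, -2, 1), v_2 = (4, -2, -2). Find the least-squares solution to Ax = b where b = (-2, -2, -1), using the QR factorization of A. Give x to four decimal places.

v_1 = (-4, -2, 1); ‖v_1‖ = 4.5826, so e_1 = (-0.8729, -0.4364, 0.2182).
e_1·v_2 = (-0.8729)·4 + (-0.4364)·(-2) + 0.2182·(-2) = -3.0551.
u_2 = v_2 + 3.0551·e_1 = (1.3333, -3.3333, -1.3333).
‖u_2‖ = 3.8297, so e_2 = (0.3482, -0.8704, -0.3482).
Qᵀb = (2.4004, 1.3926).
Back-substitute: x_2 = 1.3926/3.8297 = 0.3636.
x_1 = (2.4004 + 3.0551·0.3636)/4.5826 = 0.7662.

x = (0.7662, 0.3636)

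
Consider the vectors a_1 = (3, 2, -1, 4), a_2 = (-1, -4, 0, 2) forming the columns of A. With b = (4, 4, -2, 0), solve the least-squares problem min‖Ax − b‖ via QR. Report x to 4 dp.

e_1 = a_1/‖a_1‖ = (3, 2, -1, 4)/5.4772 = (0.5477, 0.3651, -0.1826, 0.7303).
r_{12} = e_1·a_2 = -0.5477.
u_2 = a_2 + 0.5477·e_1 = (-0.7000, -3.8000, -0.1000, 2.4000).
‖u_2‖ = 4.5497, so e_2 = (-0.1539, -0.8352, -0.0220, 0.5275).
Qᵀb = (4.0166, -3.9123).
Back-substitute: x_2 = -3.9123/4.5497 = -0.8599.
x_1 = (4.0166 + 0.5477·(-0.8599))/5.4772 = 0.6473.

x = (0.6473, -0.8599)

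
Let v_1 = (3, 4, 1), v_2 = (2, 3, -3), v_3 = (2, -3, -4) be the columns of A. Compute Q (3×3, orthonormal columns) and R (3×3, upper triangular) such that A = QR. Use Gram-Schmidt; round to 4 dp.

v_1 = (3, 4, 1); ‖v_1‖ = 5.0990, so q_1 = (0.5883, 0.7845, 0.1961).
q_1·v_2 = 0.5883·2 + 0.7845·3 + 0.1961·(-3) = 2.9417.
u_2 = v_2 − 2.9417·q_1 = (0.2692, 0.6923, -3.5769).
‖u_2‖ = 3.6532, so q_2 = (0.0737, 0.1895, -0.9791).
q_1·v_3 = 0.5883·2 + 0.7845·(-3) + 0.1961·(-4) = -1.9612; q_2·v_3 = 0.0737·2 + 0.1895·(-3) + (-0.9791)·(-4) = 3.4953.
u_3 = v_3 + 1.9612·q_1 − 3.4953·q_2 = (2.8963, -2.1239, -0.1931).
‖u_3‖ = 3.5967, so q_3 = (0.8052, -0.5905, -0.0537).

Q = [[0.5883, 0.0737, 0.8052], [0.7845, 0.1895, -0.5905], [0.1961, -0.9791, -0.0537]], R = [[5.0990, 2.9417, -1.9612], [0.0000, 3.6532, 3.4953], [0.0000, 0.0000, 3.5967]]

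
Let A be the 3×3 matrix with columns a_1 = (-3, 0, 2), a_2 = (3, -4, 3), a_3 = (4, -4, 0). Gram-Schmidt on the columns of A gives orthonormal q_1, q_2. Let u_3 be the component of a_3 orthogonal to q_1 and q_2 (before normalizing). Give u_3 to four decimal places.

q_1 = a_1/‖a_1‖ = (-3, 0, 2)/3.6056 = (-0.8321, 0.0000, 0.5547).
r_{12} = q_1·a_2 = -0.8321.
u_2 = a_2 + 0.8321·q_1 = (2.3077, -4.0000, 3.4615).
‖u_2‖ = 5.7713, so q_2 = (0.3999, -0.6931, 0.5998).
r_{13} = q_1·a_3 = -3.3282; r_{23} = q_2·a_3 = 4.3718.
u_3 = a_3 + 3.3282·q_1 − 4.3718·q_2 = (-0.5173, -0.9700, -0.7760).

u_3 = (-0.5173, -0.9700, -0.7760)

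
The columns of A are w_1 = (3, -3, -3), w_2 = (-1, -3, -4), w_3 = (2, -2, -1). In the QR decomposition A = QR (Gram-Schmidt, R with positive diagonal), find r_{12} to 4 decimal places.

r_{12} = 3.4641

e_1 = w_1/‖w_1‖ = (3, -3, -3)/5.1962 = (0.5774, -0.5774, -0.5774).
r_{12} = e_1·w_2 = 3.4641.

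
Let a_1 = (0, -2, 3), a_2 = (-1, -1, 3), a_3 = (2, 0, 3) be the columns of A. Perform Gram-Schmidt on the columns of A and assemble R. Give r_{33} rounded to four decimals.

a_1 = (0, -2, 3); ‖a_1‖ = 3.6056, so q_1 = (0.0000, -0.5547, 0.8321).
q_1·a_2 = 0.0000·(-1) + (-0.5547)·(-1) + 0.8321·3 = 3.0509.
u_2 = a_2 − 3.0509·q_1 = (-1.0000, 0.6923, 0.4615).
‖u_2‖ = 1.3009, so q_2 = (-0.7687, 0.5322, 0.3548).
q_1·a_3 = 0.0000·2 + (-0.5547)·0 + 0.8321·3 = 2.4962; q_2·a_3 = (-0.7687)·2 + 0.5322·0 + 0.3548·3 = -0.4730.
u_3 = a_3 − 2.4962·q_1 + 0.4730·q_2 = (1.6364, 1.6364, 1.0909).
r_{33} = ‖u_3‖ = 2.5584.

r_{33} = 2.5584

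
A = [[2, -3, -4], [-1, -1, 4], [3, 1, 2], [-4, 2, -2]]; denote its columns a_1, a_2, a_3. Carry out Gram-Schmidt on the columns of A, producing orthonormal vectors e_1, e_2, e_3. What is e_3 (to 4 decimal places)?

e_3 = (-0.4663, 0.8041, 0.1094, -0.3521)

a_1 = (2, -1, 3, -4); ‖a_1‖ = 5.4772, so e_1 = (0.3651, -0.1826, 0.5477, -0.7303).
e_1·a_2 = 0.3651·(-3) + (-0.1826)·(-1) + 0.5477·1 + (-0.7303)·2 = -1.8257.
u_2 = a_2 + 1.8257·e_1 = (-2.3333, -1.3333, 2.0000, 0.6667).
‖u_2‖ = 3.4157, so e_2 = (-0.6831, -0.3904, 0.5855, 0.1952).
e_1·a_3 = 0.3651·(-4) + (-0.1826)·4 + 0.5477·2 + (-0.7303)·(-2) = 0.3651; e_2·a_3 = (-0.6831)·(-4) + (-0.3904)·4 + 0.5855·2 + 0.1952·(-2) = 1.9518.
u_3 = a_3 − 0.3651·e_1 − 1.9518·e_2 = (-2.8000, 4.8286, 0.6571, -2.1143).
‖u_3‖ = 6.0048, so e_3 = (-0.4663, 0.8041, 0.1094, -0.3521).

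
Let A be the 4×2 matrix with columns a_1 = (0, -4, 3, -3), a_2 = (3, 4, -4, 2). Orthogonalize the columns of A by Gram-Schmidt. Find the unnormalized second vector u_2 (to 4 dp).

u_2 = (3.0000, 0.0000, -1.0000, -1.0000)

a_1 = (0, -4, 3, -3); ‖a_1‖ = 5.8310, so e_1 = (0.0000, -0.6860, 0.5145, -0.5145).
e_1·a_2 = 0.0000·3 + (-0.6860)·4 + 0.5145·(-4) + (-0.5145)·2 = -5.8310.
u_2 = a_2 + 5.8310·e_1 = (3.0000, 0.0000, -1.0000, -1.0000).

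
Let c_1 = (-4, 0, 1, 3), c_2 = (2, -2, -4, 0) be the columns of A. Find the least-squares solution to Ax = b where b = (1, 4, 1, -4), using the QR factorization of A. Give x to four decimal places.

c_1 = (-4, 0, 1, 3); ‖c_1‖ = 5.0990, so q_1 = (-0.7845, 0.0000, 0.1961, 0.5883).
q_1·c_2 = (-0.7845)·2 + 0.0000·(-2) + 0.1961·(-4) + 0.5883·0 = -2.3534.
u_2 = c_2 + 2.3534·q_1 = (0.1538, -2.0000, -3.5385, 1.3846).
‖u_2‖ = 4.2967, so q_2 = (0.0358, -0.4655, -0.8235, 0.3223).
Qᵀb = (-2.9417, -3.9386).
Back-substitute: x_2 = -3.9386/4.2967 = -0.9167.
x_1 = (-2.9417 + 2.3534·(-0.9167))/5.0990 = -1.0000.

x = (-1.0000, -0.9167)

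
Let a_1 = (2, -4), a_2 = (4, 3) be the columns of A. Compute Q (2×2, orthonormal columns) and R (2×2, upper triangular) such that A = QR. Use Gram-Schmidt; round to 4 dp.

a_1 = (2, -4); ‖a_1‖ = 4.4721, so q_1 = (0.4472, -0.8944).
q_1·a_2 = 0.4472·4 + (-0.8944)·3 = -0.8944.
u_2 = a_2 + 0.8944·q_1 = (4.4000, 2.2000).
‖u_2‖ = 4.9193, so q_2 = (0.8944, 0.4472).

Q = [[0.4472, 0.8944], [-0.8944, 0.4472]], R = [[4.4721, -0.8944], [0.0000, 4.9193]]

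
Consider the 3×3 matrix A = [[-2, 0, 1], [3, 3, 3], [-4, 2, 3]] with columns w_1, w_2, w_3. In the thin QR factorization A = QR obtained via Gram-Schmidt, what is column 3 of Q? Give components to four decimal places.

e_3 = (0.9283, 0.2063, -0.3094)

w_1 = (-2, 3, -4); ‖w_1‖ = 5.3852, so e_1 = (-0.3714, 0.5571, -0.7428).
e_1·w_2 = (-0.3714)·0 + 0.5571·3 + (-0.7428)·2 = 0.1857.
u_2 = w_2 − 0.1857·e_1 = (0.0690, 2.8966, 2.1379).
‖u_2‖ = 3.6008, so e_2 = (0.0192, 0.8044, 0.5937).
e_1·w_3 = (-0.3714)·1 + 0.5571·3 + (-0.7428)·3 = -0.9285; e_2·w_3 = 0.0192·1 + 0.8044·3 + 0.5937·3 = 4.2137.
u_3 = w_3 + 0.9285·e_1 − 4.2137·e_2 = (0.5745, 0.1277, -0.1915).
‖u_3‖ = 0.6189, so e_3 = (0.9283, 0.2063, -0.3094).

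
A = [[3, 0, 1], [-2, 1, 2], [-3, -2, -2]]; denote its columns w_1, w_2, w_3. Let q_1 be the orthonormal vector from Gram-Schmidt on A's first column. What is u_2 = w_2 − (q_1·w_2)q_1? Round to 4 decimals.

u_2 = (-0.5455, 1.3636, -1.4545)

q_1 = w_1/‖w_1‖ = (3, -2, -3)/4.6904 = (0.6396, -0.4264, -0.6396).
r_{12} = q_1·w_2 = 0.8528.
u_2 = w_2 − 0.8528·q_1 = (-0.5455, 1.3636, -1.4545).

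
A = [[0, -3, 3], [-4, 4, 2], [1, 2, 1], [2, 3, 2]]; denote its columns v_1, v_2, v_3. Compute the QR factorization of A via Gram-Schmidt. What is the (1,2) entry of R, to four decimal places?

r_{12} = -1.7457

v_1 = (0, -4, 1, 2); ‖v_1‖ = 4.5826, so e_1 = (0.0000, -0.8729, 0.2182, 0.4364).
r_{12} = e_1·v_2 = -1.7457.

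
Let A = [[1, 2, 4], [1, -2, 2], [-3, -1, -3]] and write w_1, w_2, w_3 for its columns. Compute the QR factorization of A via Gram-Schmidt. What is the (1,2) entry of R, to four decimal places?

r_{12} = 0.9045

w_1 = (1, 1, -3); ‖w_1‖ = 3.3166, so e_1 = (0.3015, 0.3015, -0.9045).
r_{12} = e_1·w_2 = 0.9045.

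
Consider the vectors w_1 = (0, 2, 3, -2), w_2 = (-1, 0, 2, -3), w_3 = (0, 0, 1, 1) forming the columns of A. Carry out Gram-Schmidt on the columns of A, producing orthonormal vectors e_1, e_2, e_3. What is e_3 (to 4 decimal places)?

w_1 = (0, 2, 3, -2); ‖w_1‖ = 4.1231, so e_1 = (0.0000, 0.4851, 0.7276, -0.4851).
e_1·w_2 = 0.0000·(-1) + 0.4851·0 + 0.7276·2 + (-0.4851)·(-3) = 2.9104.
u_2 = w_2 − 2.9104·e_1 = (-1.0000, -1.4118, -0.1176, -1.5882).
‖u_2‖ = 2.3515, so e_2 = (-0.4253, -0.6004, -0.0500, -0.6754).
e_1·w_3 = 0.0000·0 + 0.4851·0 + 0.7276·1 + (-0.4851)·1 = 0.2425; e_2·w_3 = (-0.4253)·0 + (-0.6004)·0 + (-0.0500)·1 + (-0.6754)·1 = -0.7255.
u_3 = w_3 − 0.2425·e_1 + 0.7255·e_2 = (-0.3085, -0.5532, 0.7872, 0.6277).
‖u_3‖ = 1.1895, so e_3 = (-0.2594, -0.4651, 0.6618, 0.5277).

e_3 = (-0.2594, -0.4651, 0.6618, 0.5277)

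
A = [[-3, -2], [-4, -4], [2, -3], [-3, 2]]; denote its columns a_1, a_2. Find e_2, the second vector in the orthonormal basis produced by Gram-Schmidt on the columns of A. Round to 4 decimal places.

e_2 = (-0.2197, -0.5348, -0.6399, 0.5062)

e_1 = a_1/‖a_1‖ = (-3, -4, 2, -3)/6.1644 = (-0.4867, -0.6489, 0.3244, -0.4867).
r_{12} = e_1·a_2 = 1.6222.
u_2 = a_2 − 1.6222·e_1 = (-1.2105, -2.9474, -3.5263, 2.7895).
‖u_2‖ = 5.5108, so e_2 = (-0.2197, -0.5348, -0.6399, 0.5062).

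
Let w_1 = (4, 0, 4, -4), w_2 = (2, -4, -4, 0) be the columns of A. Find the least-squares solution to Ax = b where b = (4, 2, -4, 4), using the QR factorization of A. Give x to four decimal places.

x = (-0.2692, 0.3846)

w_1 = (4, 0, 4, -4); ‖w_1‖ = 6.9282, so e_1 = (0.5774, 0.0000, 0.5774, -0.5774).
e_1·w_2 = 0.5774·2 + 0.0000·(-4) + 0.5774·(-4) + (-0.5774)·0 = -1.1547.
u_2 = w_2 + 1.1547·e_1 = (2.6667, -4.0000, -3.3333, -0.6667).
‖u_2‖ = 5.8878, so e_2 = (0.4529, -0.6794, -0.5661, -0.1132).
Qᵀb = (-2.3094, 2.2646).
Back-substitute: x_2 = 2.2646/5.8878 = 0.3846.
x_1 = (-2.3094 + 1.1547·0.3846)/6.9282 = -0.2692.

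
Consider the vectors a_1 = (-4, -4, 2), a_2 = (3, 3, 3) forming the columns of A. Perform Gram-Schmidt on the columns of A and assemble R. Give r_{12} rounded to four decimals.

r_{12} = -3.0000

a_1 = (-4, -4, 2); ‖a_1‖ = 6.0000, so q_1 = (-0.6667, -0.6667, 0.3333).
r_{12} = q_1·a_2 = -3.0000.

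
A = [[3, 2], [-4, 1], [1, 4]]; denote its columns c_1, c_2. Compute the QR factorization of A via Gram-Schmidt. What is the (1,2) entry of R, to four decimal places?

q_1 = c_1/‖c_1‖ = (3, -4, 1)/5.0990 = (0.5883, -0.7845, 0.1961).
r_{12} = q_1·c_2 = 1.1767.

r_{12} = 1.1767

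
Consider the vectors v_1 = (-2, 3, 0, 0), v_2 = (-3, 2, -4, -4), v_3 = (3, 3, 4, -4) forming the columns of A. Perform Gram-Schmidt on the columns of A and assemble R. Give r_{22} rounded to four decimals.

r_{22} = 5.8244

v_1 = (-2, 3, 0, 0); ‖v_1‖ = 3.6056, so e_1 = (-0.5547, 0.8321, 0.0000, 0.0000).
e_1·v_2 = (-0.5547)·(-3) + 0.8321·2 + 0.0000·(-4) + 0.0000·(-4) = 3.3282.
u_2 = v_2 − 3.3282·e_1 = (-1.1538, -0.7692, -4.0000, -4.0000).
r_{22} = ‖u_2‖ = 5.8244.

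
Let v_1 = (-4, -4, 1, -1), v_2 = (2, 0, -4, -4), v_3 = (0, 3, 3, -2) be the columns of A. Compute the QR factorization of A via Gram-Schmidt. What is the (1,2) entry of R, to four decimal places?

e_1 = v_1/‖v_1‖ = (-4, -4, 1, -1)/5.8310 = (-0.6860, -0.6860, 0.1715, -0.1715).
r_{12} = e_1·v_2 = -1.3720.

r_{12} = -1.3720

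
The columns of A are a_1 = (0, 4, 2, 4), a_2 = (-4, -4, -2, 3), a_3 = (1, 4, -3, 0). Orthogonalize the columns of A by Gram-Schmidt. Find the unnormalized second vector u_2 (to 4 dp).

u_2 = (-4.0000, -3.1111, -1.5556, 3.8889)

e_1 = a_1/‖a_1‖ = (0, 4, 2, 4)/6.0000 = (0.0000, 0.6667, 0.3333, 0.6667).
r_{12} = e_1·a_2 = -1.3333.
u_2 = a_2 + 1.3333·e_1 = (-4.0000, -3.1111, -1.5556, 3.8889).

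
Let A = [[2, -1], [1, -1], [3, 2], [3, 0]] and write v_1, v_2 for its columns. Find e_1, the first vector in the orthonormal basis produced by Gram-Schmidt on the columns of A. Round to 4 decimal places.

v_1 = (2, 1, 3, 3); ‖v_1‖ = 4.7958, so e_1 = (0.4170, 0.2085, 0.6255, 0.6255).

e_1 = (0.4170, 0.2085, 0.6255, 0.6255)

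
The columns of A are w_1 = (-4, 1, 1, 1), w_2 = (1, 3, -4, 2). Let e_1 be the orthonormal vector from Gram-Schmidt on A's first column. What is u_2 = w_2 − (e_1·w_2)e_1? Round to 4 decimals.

w_1 = (-4, 1, 1, 1); ‖w_1‖ = 4.3589, so e_1 = (-0.9177, 0.2294, 0.2294, 0.2294).
e_1·w_2 = (-0.9177)·1 + 0.2294·3 + 0.2294·(-4) + 0.2294·2 = -0.6882.
u_2 = w_2 + 0.6882·e_1 = (0.3684, 3.1579, -3.8421, 2.1579).

u_2 = (0.3684, 3.1579, -3.8421, 2.1579)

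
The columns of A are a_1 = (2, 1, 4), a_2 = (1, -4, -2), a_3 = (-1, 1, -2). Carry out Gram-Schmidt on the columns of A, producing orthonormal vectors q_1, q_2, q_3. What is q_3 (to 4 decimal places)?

q_3 = (0.7581, 0.4332, -0.4874)

a_1 = (2, 1, 4); ‖a_1‖ = 4.5826, so q_1 = (0.4364, 0.2182, 0.8729).
q_1·a_2 = 0.4364·1 + 0.2182·(-4) + 0.8729·(-2) = -2.1822.
u_2 = a_2 + 2.1822·q_1 = (1.9524, -3.5238, -0.0952).
‖u_2‖ = 4.0297, so q_2 = (0.4845, -0.8745, -0.0236).
q_1·a_3 = 0.4364·(-1) + 0.2182·1 + 0.8729·(-2) = -1.9640; q_2·a_3 = 0.4845·(-1) + (-0.8745)·1 + (-0.0236)·(-2) = -1.3117.
u_3 = a_3 + 1.9640·q_1 + 1.3117·q_2 = (0.4927, 0.2815, -0.3167).
‖u_3‖ = 0.6498, so q_3 = (0.7581, 0.4332, -0.4874).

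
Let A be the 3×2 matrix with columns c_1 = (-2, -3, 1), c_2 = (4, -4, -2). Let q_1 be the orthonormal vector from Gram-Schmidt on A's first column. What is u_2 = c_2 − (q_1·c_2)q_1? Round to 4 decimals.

u_2 = (4.2857, -3.5714, -2.1429)

c_1 = (-2, -3, 1); ‖c_1‖ = 3.7417, so q_1 = (-0.5345, -0.8018, 0.2673).
q_1·c_2 = (-0.5345)·4 + (-0.8018)·(-4) + 0.2673·(-2) = 0.5345.
u_2 = c_2 − 0.5345·q_1 = (4.2857, -3.5714, -2.1429).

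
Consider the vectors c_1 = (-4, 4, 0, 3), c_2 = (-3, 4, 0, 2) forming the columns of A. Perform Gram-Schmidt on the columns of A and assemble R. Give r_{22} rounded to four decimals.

c_1 = (-4, 4, 0, 3); ‖c_1‖ = 6.4031, so e_1 = (-0.6247, 0.6247, 0.0000, 0.4685).
e_1·c_2 = (-0.6247)·(-3) + 0.6247·4 + 0.0000·0 + 0.4685·2 = 5.3099.
u_2 = c_2 − 5.3099·e_1 = (0.3171, 0.6829, 0.0000, -0.4878).
r_{22} = ‖u_2‖ = 0.8971.

r_{22} = 0.8971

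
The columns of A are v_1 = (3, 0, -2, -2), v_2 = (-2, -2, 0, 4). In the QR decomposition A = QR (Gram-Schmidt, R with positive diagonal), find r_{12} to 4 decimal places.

r_{12} = -3.3955

v_1 = (3, 0, -2, -2); ‖v_1‖ = 4.1231, so q_1 = (0.7276, 0.0000, -0.4851, -0.4851).
r_{12} = q_1·v_2 = -3.3955.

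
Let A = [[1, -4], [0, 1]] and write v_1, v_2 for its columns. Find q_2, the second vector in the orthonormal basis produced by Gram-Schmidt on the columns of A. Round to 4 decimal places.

v_1 = (1, 0); ‖v_1‖ = 1.0000, so q_1 = (1.0000, 0.0000).
q_1·v_2 = 1.0000·(-4) + 0.0000·1 = -4.0000.
u_2 = v_2 + 4.0000·q_1 = (0.0000, 1.0000).
‖u_2‖ = 1.0000, so q_2 = (0.0000, 1.0000).

q_2 = (0.0000, 1.0000)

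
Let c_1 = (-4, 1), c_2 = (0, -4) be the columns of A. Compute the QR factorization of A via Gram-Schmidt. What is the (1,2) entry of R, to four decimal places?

c_1 = (-4, 1); ‖c_1‖ = 4.1231, so q_1 = (-0.9701, 0.2425).
r_{12} = q_1·c_2 = -0.9701.

r_{12} = -0.9701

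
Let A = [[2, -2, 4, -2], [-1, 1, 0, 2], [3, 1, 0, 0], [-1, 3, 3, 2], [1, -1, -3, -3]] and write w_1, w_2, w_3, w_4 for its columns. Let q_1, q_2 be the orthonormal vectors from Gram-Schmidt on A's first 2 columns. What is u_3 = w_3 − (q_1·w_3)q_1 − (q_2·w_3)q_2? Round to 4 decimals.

w_1 = (2, -1, 3, -1, 1); ‖w_1‖ = 4.0000, so q_1 = (0.5000, -0.2500, 0.7500, -0.2500, 0.2500).
q_1·w_2 = 0.5000·(-2) + (-0.2500)·1 + 0.7500·1 + (-0.2500)·3 + 0.2500·(-1) = -1.5000.
u_2 = w_2 + 1.5000·q_1 = (-1.2500, 0.6250, 2.1250, 2.6250, -0.6250).
‖u_2‖ = 3.7081, so q_2 = (-0.3371, 0.1685, 0.5731, 0.7079, -0.1685).
q_1·w_3 = 0.5000·4 + (-0.2500)·0 + 0.7500·0 + (-0.2500)·3 + 0.2500·(-3) = 0.5000; q_2·w_3 = (-0.3371)·4 + 0.1685·0 + 0.5731·0 + 0.7079·3 + (-0.1685)·(-3) = 1.2810.
u_3 = w_3 − 0.5000·q_1 − 1.2810·q_2 = (4.1818, -0.0909, -1.1091, 2.2182, -2.9091).

u_3 = (4.1818, -0.0909, -1.1091, 2.2182, -2.9091)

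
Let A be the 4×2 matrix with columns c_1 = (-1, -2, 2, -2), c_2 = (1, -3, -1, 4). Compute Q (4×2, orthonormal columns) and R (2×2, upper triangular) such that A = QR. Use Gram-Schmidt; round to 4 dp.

c_1 = (-1, -2, 2, -2); ‖c_1‖ = 3.6056, so q_1 = (-0.2774, -0.5547, 0.5547, -0.5547).
q_1·c_2 = (-0.2774)·1 + (-0.5547)·(-3) + 0.5547·(-1) + (-0.5547)·4 = -1.3868.
u_2 = c_2 + 1.3868·q_1 = (0.6154, -3.7692, -0.2308, 3.2308).
‖u_2‖ = 5.0077, so q_2 = (0.1229, -0.7527, -0.0461, 0.6452).

Q = [[-0.2774, 0.1229], [-0.5547, -0.7527], [0.5547, -0.0461], [-0.5547, 0.6452]], R = [[3.6056, -1.3868], [0.0000, 5.0077]]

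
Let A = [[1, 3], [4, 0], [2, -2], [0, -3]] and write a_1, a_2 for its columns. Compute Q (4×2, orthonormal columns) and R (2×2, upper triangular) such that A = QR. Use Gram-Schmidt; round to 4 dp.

a_1 = (1, 4, 2, 0); ‖a_1‖ = 4.5826, so e_1 = (0.2182, 0.8729, 0.4364, 0.0000).
e_1·a_2 = 0.2182·3 + 0.8729·0 + 0.4364·(-2) + 0.0000·(-3) = -0.2182.
u_2 = a_2 + 0.2182·e_1 = (3.0476, 0.1905, -1.9048, -3.0000).
‖u_2‖ = 4.6853, so e_2 = (0.6505, 0.0407, -0.4065, -0.6403).

Q = [[0.2182, 0.6505], [0.8729, 0.0407], [0.4364, -0.4065], [0.0000, -0.6403]], R = [[4.5826, -0.2182], [0.0000, 4.6853]]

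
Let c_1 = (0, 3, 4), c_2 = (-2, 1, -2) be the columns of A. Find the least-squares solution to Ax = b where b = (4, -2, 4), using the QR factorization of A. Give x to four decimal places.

e_1 = c_1/‖c_1‖ = (0, 3, 4)/5.0000 = (0.0000, 0.6000, 0.8000).
r_{12} = e_1·c_2 = -1.0000.
u_2 = c_2 + 1.0000·e_1 = (-2.0000, 1.6000, -1.2000).
‖u_2‖ = 2.8284, so e_2 = (-0.7071, 0.5657, -0.4243).
Qᵀb = (2.0000, -5.6569).
Back-substitute: x_2 = -5.6569/2.8284 = -2.0000.
x_1 = (2.0000 + 1.0000·(-2.0000))/5.0000 = 0.0000.

x = (0.0000, -2.0000)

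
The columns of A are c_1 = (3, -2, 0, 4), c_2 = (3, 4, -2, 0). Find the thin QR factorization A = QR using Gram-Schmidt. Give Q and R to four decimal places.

c_1 = (3, -2, 0, 4); ‖c_1‖ = 5.3852, so e_1 = (0.5571, -0.3714, 0.0000, 0.7428).
e_1·c_2 = 0.5571·3 + (-0.3714)·4 + 0.0000·(-2) + 0.7428·0 = 0.1857.
u_2 = c_2 − 0.1857·e_1 = (2.8966, 4.0690, -2.0000, -0.1379).
‖u_2‖ = 5.3820, so e_2 = (0.5382, 0.7560, -0.3716, -0.0256).

Q = [[0.5571, 0.5382], [-0.3714, 0.7560], [0.0000, -0.3716], [0.7428, -0.0256]], R = [[5.3852, 0.1857], [0.0000, 5.3820]]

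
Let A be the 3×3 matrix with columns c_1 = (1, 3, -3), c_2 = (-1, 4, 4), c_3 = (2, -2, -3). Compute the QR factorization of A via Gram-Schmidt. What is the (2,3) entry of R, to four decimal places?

r_{23} = -3.7869

e_1 = c_1/‖c_1‖ = (1, 3, -3)/4.3589 = (0.2294, 0.6882, -0.6882).
r_{12} = e_1·c_2 = -0.2294.
u_2 = c_2 + 0.2294·e_1 = (-0.9474, 4.1579, 3.8421).
‖u_2‖ = 5.7400, so e_2 = (-0.1650, 0.7244, 0.6694).
r_{23} = e_2·c_3 = -3.7869.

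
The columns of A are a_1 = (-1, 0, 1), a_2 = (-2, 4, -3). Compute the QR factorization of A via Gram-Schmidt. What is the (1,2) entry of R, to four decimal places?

r_{12} = -0.7071

a_1 = (-1, 0, 1); ‖a_1‖ = 1.4142, so e_1 = (-0.7071, 0.0000, 0.7071).
r_{12} = e_1·a_2 = -0.7071.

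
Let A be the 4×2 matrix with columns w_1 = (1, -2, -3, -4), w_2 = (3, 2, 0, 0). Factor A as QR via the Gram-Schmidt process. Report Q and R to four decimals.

Q = [[0.1826, 0.8424], [-0.3651, 0.5369], [-0.5477, -0.0278], [-0.7303, -0.0370]], R = [[5.4772, -0.1826], [0.0000, 3.6009]]

w_1 = (1, -2, -3, -4); ‖w_1‖ = 5.4772, so e_1 = (0.1826, -0.3651, -0.5477, -0.7303).
e_1·w_2 = 0.1826·3 + (-0.3651)·2 + (-0.5477)·0 + (-0.7303)·0 = -0.1826.
u_2 = w_2 + 0.1826·e_1 = (3.0333, 1.9333, -0.1000, -0.1333).
‖u_2‖ = 3.6009, so e_2 = (0.8424, 0.5369, -0.0278, -0.0370).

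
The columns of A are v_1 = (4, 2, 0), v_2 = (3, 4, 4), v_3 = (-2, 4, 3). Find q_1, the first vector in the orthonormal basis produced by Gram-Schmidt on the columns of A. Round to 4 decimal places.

q_1 = (0.8944, 0.4472, 0.0000)

v_1 = (4, 2, 0); ‖v_1‖ = 4.4721, so q_1 = (0.8944, 0.4472, 0.0000).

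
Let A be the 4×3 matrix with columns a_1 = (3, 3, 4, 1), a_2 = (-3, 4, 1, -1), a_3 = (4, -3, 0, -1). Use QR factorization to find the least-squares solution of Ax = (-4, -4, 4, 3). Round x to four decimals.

a_1 = (3, 3, 4, 1); ‖a_1‖ = 5.9161, so e_1 = (0.5071, 0.5071, 0.6761, 0.1690).
e_1·a_2 = 0.5071·(-3) + 0.5071·4 + 0.6761·1 + 0.1690·(-1) = 1.0142.
u_2 = a_2 − 1.0142·e_1 = (-3.5143, 3.4857, 0.3143, -1.1714).
‖u_2‖ = 5.0962, so e_2 = (-0.6896, 0.6840, 0.0617, -0.2299).
e_1·a_3 = 0.5071·4 + 0.5071·(-3) + 0.6761·0 + 0.1690·(-1) = 0.3381; e_2·a_3 = (-0.6896)·4 + 0.6840·(-3) + 0.0617·0 + (-0.2299)·(-1) = -4.5804.
u_3 = a_3 − 0.3381·e_1 + 4.5804·e_2 = (0.6700, -0.0385, 0.0539, -2.1100).
‖u_3‖ = 2.2148, so e_3 = (0.3025, -0.0174, 0.0243, -0.9527).
Qᵀb = (-0.8452, -0.4205, -3.9011).
Back-substitute: x_3 = -3.9011/2.2148 = -1.7614.
x_2 = (-0.4205 + 4.5804·(-1.7614))/5.0962 = -1.6656.
x_1 = (-0.8452 − 1.0142·(-1.6656) − 0.3381·(-1.7614))/5.9161 = 0.2433.

x = (0.2433, -1.6656, -1.7614)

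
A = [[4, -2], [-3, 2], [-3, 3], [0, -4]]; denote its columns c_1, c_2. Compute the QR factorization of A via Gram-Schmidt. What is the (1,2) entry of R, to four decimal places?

c_1 = (4, -3, -3, 0); ‖c_1‖ = 5.8310, so e_1 = (0.6860, -0.5145, -0.5145, 0.0000).
r_{12} = e_1·c_2 = -3.9445.

r_{12} = -3.9445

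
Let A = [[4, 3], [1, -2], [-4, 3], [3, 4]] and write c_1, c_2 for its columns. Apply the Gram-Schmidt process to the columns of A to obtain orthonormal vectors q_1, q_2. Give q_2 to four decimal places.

q_2 = (0.3431, -0.3750, 0.6622, 0.5505)

c_1 = (4, 1, -4, 3); ‖c_1‖ = 6.4807, so q_1 = (0.6172, 0.1543, -0.6172, 0.4629).
q_1·c_2 = 0.6172·3 + 0.1543·(-2) + (-0.6172)·3 + 0.4629·4 = 1.5430.
u_2 = c_2 − 1.5430·q_1 = (2.0476, -2.2381, 3.9524, 3.2857).
‖u_2‖ = 5.9682, so q_2 = (0.3431, -0.3750, 0.6622, 0.5505).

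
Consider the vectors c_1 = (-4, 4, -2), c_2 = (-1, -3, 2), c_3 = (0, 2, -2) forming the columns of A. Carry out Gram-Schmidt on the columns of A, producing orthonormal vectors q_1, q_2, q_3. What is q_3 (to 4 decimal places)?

q_3 = (-0.1054, -0.5270, -0.8433)

c_1 = (-4, 4, -2); ‖c_1‖ = 6.0000, so q_1 = (-0.6667, 0.6667, -0.3333).
q_1·c_2 = (-0.6667)·(-1) + 0.6667·(-3) + (-0.3333)·2 = -2.0000.
u_2 = c_2 + 2.0000·q_1 = (-2.3333, -1.6667, 1.3333).
‖u_2‖ = 3.1623, so q_2 = (-0.7379, -0.5270, 0.4216).
q_1·c_3 = (-0.6667)·0 + 0.6667·2 + (-0.3333)·(-2) = 2.0000; q_2·c_3 = (-0.7379)·0 + (-0.5270)·2 + 0.4216·(-2) = -1.8974.
u_3 = c_3 − 2.0000·q_1 + 1.8974·q_2 = (-0.0667, -0.3333, -0.5333).
‖u_3‖ = 0.6325, so q_3 = (-0.1054, -0.5270, -0.8433).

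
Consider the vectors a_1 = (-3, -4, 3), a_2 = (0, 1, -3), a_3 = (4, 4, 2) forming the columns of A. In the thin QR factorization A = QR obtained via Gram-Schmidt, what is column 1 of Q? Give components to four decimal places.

e_1 = a_1/‖a_1‖ = (-3, -4, 3)/5.8310 = (-0.5145, -0.6860, 0.5145).

e_1 = (-0.5145, -0.6860, 0.5145)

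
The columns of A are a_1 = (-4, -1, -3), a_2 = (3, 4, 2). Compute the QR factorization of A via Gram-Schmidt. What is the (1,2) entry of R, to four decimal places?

a_1 = (-4, -1, -3); ‖a_1‖ = 5.0990, so e_1 = (-0.7845, -0.1961, -0.5883).
r_{12} = e_1·a_2 = -4.3146.

r_{12} = -4.3146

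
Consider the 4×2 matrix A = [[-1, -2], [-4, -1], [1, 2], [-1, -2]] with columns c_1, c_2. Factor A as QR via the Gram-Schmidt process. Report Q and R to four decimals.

e_1 = c_1/‖c_1‖ = (-1, -4, 1, -1)/4.3589 = (-0.2294, -0.9177, 0.2294, -0.2294).
r_{12} = e_1·c_2 = 2.2942.
u_2 = c_2 − 2.2942·e_1 = (-1.4737, 1.1053, 1.4737, -1.4737).
‖u_2‖ = 2.7815, so e_2 = (-0.5298, 0.3974, 0.5298, -0.5298).

Q = [[-0.2294, -0.5298], [-0.9177, 0.3974], [0.2294, 0.5298], [-0.2294, -0.5298]], R = [[4.3589, 2.2942], [0.0000, 2.7815]]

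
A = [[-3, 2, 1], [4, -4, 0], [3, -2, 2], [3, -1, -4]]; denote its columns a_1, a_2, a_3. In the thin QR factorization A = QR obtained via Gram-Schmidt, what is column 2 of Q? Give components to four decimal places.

e_1 = a_1/‖a_1‖ = (-3, 4, 3, 3)/6.5574 = (-0.4575, 0.6100, 0.4575, 0.4575).
r_{12} = e_1·a_2 = -4.7275.
u_2 = a_2 + 4.7275·e_1 = (-0.1628, -1.1163, 0.1628, 1.1628).
‖u_2‖ = 1.6282, so e_2 = (-0.1000, -0.6856, 0.1000, 0.7141).

e_2 = (-0.1000, -0.6856, 0.1000, 0.7141)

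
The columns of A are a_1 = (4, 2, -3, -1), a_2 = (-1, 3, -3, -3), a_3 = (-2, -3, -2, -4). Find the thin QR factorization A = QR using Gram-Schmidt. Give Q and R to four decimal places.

q_1 = a_1/‖a_1‖ = (4, 2, -3, -1)/5.4772 = (0.7303, 0.3651, -0.5477, -0.1826).
r_{12} = q_1·a_2 = 2.5560.
u_2 = a_2 − 2.5560·q_1 = (-2.8667, 2.0667, -1.6000, -2.5333).
‖u_2‖ = 4.6332, so q_2 = (-0.6187, 0.4461, -0.3453, -0.5468).
r_{13} = q_1·a_3 = -0.7303; r_{23} = q_2·a_3 = 2.7771.
u_3 = a_3 + 0.7303·q_1 − 2.7771·q_2 = (0.2516, -3.9720, -1.4410, -2.6149).
‖u_3‖ = 4.9754, so q_3 = (0.0506, -0.7983, -0.2896, -0.5256).

Q = [[0.7303, -0.6187, 0.0506], [0.3651, 0.4461, -0.7983], [-0.5477, -0.3453, -0.2896], [-0.1826, -0.5468, -0.5256]], R = [[5.4772, 2.5560, -0.7303], [0.0000, 4.6332, 2.7771], [0.0000, 0.0000, 4.9754]]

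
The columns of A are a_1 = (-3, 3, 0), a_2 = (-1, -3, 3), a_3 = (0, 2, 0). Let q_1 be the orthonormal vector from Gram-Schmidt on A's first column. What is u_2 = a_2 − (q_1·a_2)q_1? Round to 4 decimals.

a_1 = (-3, 3, 0); ‖a_1‖ = 4.2426, so q_1 = (-0.7071, 0.7071, 0.0000).
q_1·a_2 = (-0.7071)·(-1) + 0.7071·(-3) + 0.0000·3 = -1.4142.
u_2 = a_2 + 1.4142·q_1 = (-2.0000, -2.0000, 3.0000).

u_2 = (-2.0000, -2.0000, 3.0000)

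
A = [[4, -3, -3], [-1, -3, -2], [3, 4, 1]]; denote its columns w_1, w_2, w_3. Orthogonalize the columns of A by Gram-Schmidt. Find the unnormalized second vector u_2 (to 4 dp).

u_2 = (-3.4615, -2.8846, 3.6538)

w_1 = (4, -1, 3); ‖w_1‖ = 5.0990, so e_1 = (0.7845, -0.1961, 0.5883).
e_1·w_2 = 0.7845·(-3) + (-0.1961)·(-3) + 0.5883·4 = 0.5883.
u_2 = w_2 − 0.5883·e_1 = (-3.4615, -2.8846, 3.6538).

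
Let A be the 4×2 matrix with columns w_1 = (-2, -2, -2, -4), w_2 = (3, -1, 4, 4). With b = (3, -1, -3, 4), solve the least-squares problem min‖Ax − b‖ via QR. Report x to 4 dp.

x = (-0.5000, 0.0000)

w_1 = (-2, -2, -2, -4); ‖w_1‖ = 5.2915, so q_1 = (-0.3780, -0.3780, -0.3780, -0.7559).
q_1·w_2 = (-0.3780)·3 + (-0.3780)·(-1) + (-0.3780)·4 + (-0.7559)·4 = -5.2915.
u_2 = w_2 + 5.2915·q_1 = (1.0000, -3.0000, 2.0000, 0.0000).
‖u_2‖ = 3.7417, so q_2 = (0.2673, -0.8018, 0.5345, 0.0000).
Qᵀb = (-2.6458, 0.0000).
Back-substitute: x_2 = 0.0000/3.7417 = 0.0000.
x_1 = (-2.6458 + 5.2915·0.0000)/5.2915 = -0.5000.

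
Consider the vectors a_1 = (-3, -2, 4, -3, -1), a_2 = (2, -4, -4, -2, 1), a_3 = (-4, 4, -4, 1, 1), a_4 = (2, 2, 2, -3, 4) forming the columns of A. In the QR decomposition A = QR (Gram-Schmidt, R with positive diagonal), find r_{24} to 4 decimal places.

r_{24} = -0.2096

q_1 = a_1/‖a_1‖ = (-3, -2, 4, -3, -1)/6.2450 = (-0.4804, -0.3203, 0.6405, -0.4804, -0.1601).
r_{12} = q_1·a_2 = -1.4412.
u_2 = a_2 + 1.4412·q_1 = (1.3077, -4.4615, -3.0769, -2.6923, 0.7692).
‖u_2‖ = 6.2388, so q_2 = (0.2096, -0.7151, -0.4932, -0.4315, 0.1233).
r_{24} = q_2·a_4 = -0.2096.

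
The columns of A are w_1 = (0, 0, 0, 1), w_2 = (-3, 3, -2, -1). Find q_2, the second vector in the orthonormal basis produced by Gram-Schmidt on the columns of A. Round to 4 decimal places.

w_1 = (0, 0, 0, 1); ‖w_1‖ = 1.0000, so q_1 = (0.0000, 0.0000, 0.0000, 1.0000).
q_1·w_2 = 0.0000·(-3) + 0.0000·3 + 0.0000·(-2) + 1.0000·(-1) = -1.0000.
u_2 = w_2 + 1.0000·q_1 = (-3.0000, 3.0000, -2.0000, 0.0000).
‖u_2‖ = 4.6904, so q_2 = (-0.6396, 0.6396, -0.4264, 0.0000).

q_2 = (-0.6396, 0.6396, -0.4264, 0.0000)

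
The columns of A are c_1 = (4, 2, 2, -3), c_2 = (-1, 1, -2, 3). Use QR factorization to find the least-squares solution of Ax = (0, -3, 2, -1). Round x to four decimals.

c_1 = (4, 2, 2, -3); ‖c_1‖ = 5.7446, so e_1 = (0.6963, 0.3482, 0.3482, -0.5222).
e_1·c_2 = 0.6963·(-1) + 0.3482·1 + 0.3482·(-2) + (-0.5222)·3 = -2.6112.
u_2 = c_2 + 2.6112·e_1 = (0.8182, 1.9091, -1.0909, 1.6364).
‖u_2‖ = 2.8604, so e_2 = (0.2860, 0.6674, -0.3814, 0.5721).
Qᵀb = (0.1741, -3.3371).
Back-substitute: x_2 = -3.3371/2.8604 = -1.1667.
x_1 = (0.1741 + 2.6112·(-1.1667))/5.7446 = -0.5000.

x = (-0.5000, -1.1667)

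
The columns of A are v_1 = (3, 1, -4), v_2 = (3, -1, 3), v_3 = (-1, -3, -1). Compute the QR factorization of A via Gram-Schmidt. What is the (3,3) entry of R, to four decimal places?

r_{33} = 3.2017

v_1 = (3, 1, -4); ‖v_1‖ = 5.0990, so q_1 = (0.5883, 0.1961, -0.7845).
q_1·v_2 = 0.5883·3 + 0.1961·(-1) + (-0.7845)·3 = -0.7845.
u_2 = v_2 + 0.7845·q_1 = (3.4615, -0.8462, 2.3846).
‖u_2‖ = 4.2877, so q_2 = (0.8073, -0.1973, 0.5561).
q_1·v_3 = 0.5883·(-1) + 0.1961·(-3) + (-0.7845)·(-1) = -0.3922; q_2·v_3 = 0.8073·(-1) + (-0.1973)·(-3) + 0.5561·(-1) = -0.7714.
u_3 = v_3 + 0.3922·q_1 + 0.7714·q_2 = (-0.1464, -3.0753, -0.8787).
r_{33} = ‖u_3‖ = 3.2017.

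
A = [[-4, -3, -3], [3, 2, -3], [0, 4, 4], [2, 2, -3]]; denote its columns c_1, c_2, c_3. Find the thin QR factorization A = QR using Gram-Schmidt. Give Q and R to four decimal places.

q_1 = c_1/‖c_1‖ = (-4, 3, 0, 2)/5.3852 = (-0.7428, 0.5571, 0.0000, 0.3714).
r_{12} = q_1·c_2 = 4.0853.
u_2 = c_2 − 4.0853·q_1 = (0.0345, -0.2759, 4.0000, 0.4828).
‖u_2‖ = 4.0386, so q_2 = (0.0085, -0.0683, 0.9904, 0.1195).
r_{13} = q_1·c_3 = -0.5571; r_{23} = q_2·c_3 = 3.7825.
u_3 = c_3 + 0.5571·q_1 − 3.7825·q_2 = (-3.4461, -2.4313, 0.2537, -3.2452).
‖u_3‖ = 5.3275, so q_3 = (-0.6468, -0.4564, 0.0476, -0.6091).

Q = [[-0.7428, 0.0085, -0.6468], [0.5571, -0.0683, -0.4564], [0.0000, 0.9904, 0.0476], [0.3714, 0.1195, -0.6091]], R = [[5.3852, 4.0853, -0.5571], [0.0000, 4.0386, 3.7825], [0.0000, 0.0000, 5.3275]]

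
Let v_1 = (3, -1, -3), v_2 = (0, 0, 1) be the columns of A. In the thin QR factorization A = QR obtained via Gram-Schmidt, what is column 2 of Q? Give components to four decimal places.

e_2 = (0.6529, -0.2176, 0.7255)

v_1 = (3, -1, -3); ‖v_1‖ = 4.3589, so e_1 = (0.6882, -0.2294, -0.6882).
e_1·v_2 = 0.6882·0 + (-0.2294)·0 + (-0.6882)·1 = -0.6882.
u_2 = v_2 + 0.6882·e_1 = (0.4737, -0.1579, 0.5263).
‖u_2‖ = 0.7255, so e_2 = (0.6529, -0.2176, 0.7255).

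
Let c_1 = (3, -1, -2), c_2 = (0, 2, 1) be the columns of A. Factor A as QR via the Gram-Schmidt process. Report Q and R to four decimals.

c_1 = (3, -1, -2); ‖c_1‖ = 3.7417, so q_1 = (0.8018, -0.2673, -0.5345).
q_1·c_2 = 0.8018·0 + (-0.2673)·2 + (-0.5345)·1 = -1.0690.
u_2 = c_2 + 1.0690·q_1 = (0.8571, 1.7143, 0.4286).
‖u_2‖ = 1.9640, so q_2 = (0.4364, 0.8729, 0.2182).

Q = [[0.8018, 0.4364], [-0.2673, 0.8729], [-0.5345, 0.2182]], R = [[3.7417, -1.0690], [0.0000, 1.9640]]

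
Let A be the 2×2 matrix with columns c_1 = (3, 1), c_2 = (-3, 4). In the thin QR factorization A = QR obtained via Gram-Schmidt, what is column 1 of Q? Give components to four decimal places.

c_1 = (3, 1); ‖c_1‖ = 3.1623, so q_1 = (0.9487, 0.3162).

q_1 = (0.9487, 0.3162)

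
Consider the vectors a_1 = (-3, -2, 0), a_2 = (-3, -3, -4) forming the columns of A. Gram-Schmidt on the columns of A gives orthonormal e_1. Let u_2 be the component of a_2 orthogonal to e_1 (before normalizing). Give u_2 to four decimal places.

a_1 = (-3, -2, 0); ‖a_1‖ = 3.6056, so e_1 = (-0.8321, -0.5547, 0.0000).
e_1·a_2 = (-0.8321)·(-3) + (-0.5547)·(-3) + 0.0000·(-4) = 4.1603.
u_2 = a_2 − 4.1603·e_1 = (0.4615, -0.6923, -4.0000).

u_2 = (0.4615, -0.6923, -4.0000)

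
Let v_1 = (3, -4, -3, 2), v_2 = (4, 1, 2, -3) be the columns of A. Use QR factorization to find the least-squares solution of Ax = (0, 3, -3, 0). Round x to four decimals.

x = (-0.0907, -0.1121)

v_1 = (3, -4, -3, 2); ‖v_1‖ = 6.1644, so e_1 = (0.4867, -0.6489, -0.4867, 0.3244).
e_1·v_2 = 0.4867·4 + (-0.6489)·1 + (-0.4867)·2 + 0.3244·(-3) = -0.6489.
u_2 = v_2 + 0.6489·e_1 = (4.3158, 0.5789, 1.6842, -2.7895).
‖u_2‖ = 5.4387, so e_2 = (0.7935, 0.1065, 0.3097, -0.5129).
Qᵀb = (-0.4867, -0.6097).
Back-substitute: x_2 = -0.6097/5.4387 = -0.1121.
x_1 = (-0.4867 + 0.6489·(-0.1121))/6.1644 = -0.0907.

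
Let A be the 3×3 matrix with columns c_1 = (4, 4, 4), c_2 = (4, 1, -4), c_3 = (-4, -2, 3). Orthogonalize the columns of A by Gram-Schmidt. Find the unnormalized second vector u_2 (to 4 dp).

q_1 = c_1/‖c_1‖ = (4, 4, 4)/6.9282 = (0.5774, 0.5774, 0.5774).
r_{12} = q_1·c_2 = 0.5774.
u_2 = c_2 − 0.5774·q_1 = (3.6667, 0.6667, -4.3333).

u_2 = (3.6667, 0.6667, -4.3333)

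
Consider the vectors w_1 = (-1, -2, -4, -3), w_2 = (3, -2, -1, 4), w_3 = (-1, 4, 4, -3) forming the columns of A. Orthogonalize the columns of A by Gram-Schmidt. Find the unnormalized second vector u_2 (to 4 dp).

w_1 = (-1, -2, -4, -3); ‖w_1‖ = 5.4772, so q_1 = (-0.1826, -0.3651, -0.7303, -0.5477).
q_1·w_2 = (-0.1826)·3 + (-0.3651)·(-2) + (-0.7303)·(-1) + (-0.5477)·4 = -1.2780.
u_2 = w_2 + 1.2780·q_1 = (2.7667, -2.4667, -1.9333, 3.3000).

u_2 = (2.7667, -2.4667, -1.9333, 3.3000)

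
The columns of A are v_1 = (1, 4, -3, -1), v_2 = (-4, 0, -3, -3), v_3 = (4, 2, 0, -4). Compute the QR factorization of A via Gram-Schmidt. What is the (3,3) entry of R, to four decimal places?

r_{33} = 4.9095

q_1 = v_1/‖v_1‖ = (1, 4, -3, -1)/5.1962 = (0.1925, 0.7698, -0.5774, -0.1925).
r_{12} = q_1·v_2 = 1.5396.
u_2 = v_2 − 1.5396·q_1 = (-4.2963, -1.1852, -2.1111, -2.7037).
‖u_2‖ = 5.6240, so q_2 = (-0.7639, -0.2107, -0.3754, -0.4807).
r_{13} = q_1·v_3 = 3.0792; r_{23} = q_2·v_3 = -1.5542.
u_3 = v_3 − 3.0792·q_1 + 1.5542·q_2 = (2.2201, -0.6979, 1.1944, -4.1546).
r_{33} = ‖u_3‖ = 4.9095.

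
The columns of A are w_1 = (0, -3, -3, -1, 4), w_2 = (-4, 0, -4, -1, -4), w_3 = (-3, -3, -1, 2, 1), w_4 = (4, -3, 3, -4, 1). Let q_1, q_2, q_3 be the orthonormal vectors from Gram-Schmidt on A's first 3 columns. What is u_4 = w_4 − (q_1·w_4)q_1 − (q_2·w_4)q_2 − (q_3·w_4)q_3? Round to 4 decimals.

q_1 = w_1/‖w_1‖ = (0, -3, -3, -1, 4)/5.9161 = (0.0000, -0.5071, -0.5071, -0.1690, 0.6761).
r_{12} = q_1·w_2 = -0.5071.
u_2 = w_2 + 0.5071·q_1 = (-4.0000, -0.2571, -4.2571, -1.0857, -3.6571).
‖u_2‖ = 6.9816, so q_2 = (-0.5729, -0.0368, -0.6098, -0.1555, -0.5238).
r_{13} = q_1·w_3 = 2.3664; r_{23} = q_2·w_3 = 1.6042.
u_3 = w_3 − 2.3664·q_1 − 1.6042·q_2 = (-2.0809, -1.7409, 1.1782, 2.6495, 0.2403).
‖u_3‖ = 3.9783, so q_3 = (-0.5231, -0.4376, 0.2962, 0.6660, 0.0604).
r_{14} = q_1·w_4 = 1.3522; r_{24} = q_2·w_4 = -3.9123; r_{34} = q_3·w_4 = -2.4945.
u_4 = w_4 − 1.3522·q_1 + 3.9123·q_2 + 2.4945·q_3 = (0.4537, -3.5500, 2.0389, -2.7185, -1.8130).

u_4 = (0.4537, -3.5500, 2.0389, -2.7185, -1.8130)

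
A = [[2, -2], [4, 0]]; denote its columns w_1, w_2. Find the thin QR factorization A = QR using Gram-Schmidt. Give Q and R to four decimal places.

w_1 = (2, 4); ‖w_1‖ = 4.4721, so e_1 = (0.4472, 0.8944).
e_1·w_2 = 0.4472·(-2) + 0.8944·0 = -0.8944.
u_2 = w_2 + 0.8944·e_1 = (-1.6000, 0.8000).
‖u_2‖ = 1.7889, so e_2 = (-0.8944, 0.4472).

Q = [[0.4472, -0.8944], [0.8944, 0.4472]], R = [[4.4721, -0.8944], [0.0000, 1.7889]]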